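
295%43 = 37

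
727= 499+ 228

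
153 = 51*3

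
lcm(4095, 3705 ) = 77805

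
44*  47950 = 2109800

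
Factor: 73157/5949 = 3^ (-2)*7^2*661^(- 1 )*1493^1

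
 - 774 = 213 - 987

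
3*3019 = 9057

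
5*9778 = 48890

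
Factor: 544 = 2^5*17^1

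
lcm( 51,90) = 1530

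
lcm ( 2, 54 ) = 54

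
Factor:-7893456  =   - 2^4 * 3^1*164447^1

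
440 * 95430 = 41989200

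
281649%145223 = 136426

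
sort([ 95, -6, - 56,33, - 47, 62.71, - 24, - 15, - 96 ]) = [  -  96,-56,  -  47, - 24, - 15,  -  6,33, 62.71, 95] 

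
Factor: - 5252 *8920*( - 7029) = 329293467360 =2^5*3^2*5^1*11^1*13^1*71^1*101^1*223^1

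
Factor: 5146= 2^1*31^1*83^1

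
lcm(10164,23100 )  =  254100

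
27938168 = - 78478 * ( - 356) 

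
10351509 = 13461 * 769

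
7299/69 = 2433/23 = 105.78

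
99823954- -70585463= 170409417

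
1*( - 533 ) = - 533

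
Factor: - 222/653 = - 2^1 * 3^1 * 37^1*653^( - 1 )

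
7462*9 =67158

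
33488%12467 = 8554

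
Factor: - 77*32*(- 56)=137984 = 2^8*7^2 *11^1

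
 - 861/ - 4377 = 287/1459 = 0.20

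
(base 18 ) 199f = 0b10001011011101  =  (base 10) 8925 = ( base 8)21335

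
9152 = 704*13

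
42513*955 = 40599915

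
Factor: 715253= 7^2 *11^1*1327^1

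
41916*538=22550808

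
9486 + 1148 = 10634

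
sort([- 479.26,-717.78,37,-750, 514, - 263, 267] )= [ -750, - 717.78,-479.26, - 263,37, 267, 514 ] 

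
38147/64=596 + 3/64 = 596.05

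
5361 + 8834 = 14195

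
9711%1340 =331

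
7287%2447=2393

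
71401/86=71401/86  =  830.24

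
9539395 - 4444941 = 5094454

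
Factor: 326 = 2^1* 163^1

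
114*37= 4218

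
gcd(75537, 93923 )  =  1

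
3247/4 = 3247/4 = 811.75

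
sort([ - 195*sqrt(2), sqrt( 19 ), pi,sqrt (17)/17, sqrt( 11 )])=[ -195*sqrt( 2 ), sqrt(17)/17, pi, sqrt (11),sqrt(19)]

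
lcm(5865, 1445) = 99705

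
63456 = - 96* (  -  661 )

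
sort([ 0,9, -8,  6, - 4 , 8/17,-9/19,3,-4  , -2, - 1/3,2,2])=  [-8, - 4,-4, - 2, - 9/19, - 1/3,0,8/17,2, 2,3, 6,9] 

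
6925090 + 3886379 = 10811469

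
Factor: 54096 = 2^4*3^1 * 7^2 * 23^1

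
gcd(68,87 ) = 1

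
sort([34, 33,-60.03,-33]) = [ - 60.03, - 33, 33, 34] 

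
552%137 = 4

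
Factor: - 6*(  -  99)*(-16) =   -  2^5*3^3*11^1 = -9504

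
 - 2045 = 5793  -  7838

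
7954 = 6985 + 969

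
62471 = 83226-20755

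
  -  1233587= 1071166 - 2304753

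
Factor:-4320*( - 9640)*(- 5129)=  - 213596179200=-2^8*3^3*5^2*23^1*223^1*241^1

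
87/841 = 3/29 = 0.10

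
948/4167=316/1389 =0.23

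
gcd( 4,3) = 1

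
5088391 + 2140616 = 7229007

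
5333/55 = 5333/55 = 96.96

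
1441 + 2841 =4282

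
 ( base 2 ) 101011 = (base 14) 31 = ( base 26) 1H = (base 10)43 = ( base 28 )1F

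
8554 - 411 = 8143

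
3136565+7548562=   10685127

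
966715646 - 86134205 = 880581441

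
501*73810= 36978810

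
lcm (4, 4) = 4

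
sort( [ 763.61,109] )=[109,763.61]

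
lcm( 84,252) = 252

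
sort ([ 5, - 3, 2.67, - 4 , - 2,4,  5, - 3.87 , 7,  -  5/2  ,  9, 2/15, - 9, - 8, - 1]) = [-9, - 8, -4, - 3.87,-3, -5/2,  -  2, - 1, 2/15,2.67, 4,5 , 5, 7, 9]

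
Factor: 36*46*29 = 48024 = 2^3*3^2*23^1*29^1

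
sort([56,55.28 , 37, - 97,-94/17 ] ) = [-97, - 94/17,37 , 55.28,56]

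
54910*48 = 2635680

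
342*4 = 1368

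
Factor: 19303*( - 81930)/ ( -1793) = 1581494790/1793 = 2^1*3^1*5^1*11^( - 1)*97^1 * 163^(- 1)*199^1*2731^1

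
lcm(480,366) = 29280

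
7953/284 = 7953/284 = 28.00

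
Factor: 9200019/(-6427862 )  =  -2^(-1 )  *  3^1 * 7^( - 1) * 37^( - 1) * 89^1*12409^( - 1 ) * 34457^1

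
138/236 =69/118 = 0.58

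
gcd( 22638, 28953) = 3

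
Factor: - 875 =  - 5^3*7^1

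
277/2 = 277/2 = 138.50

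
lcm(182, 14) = 182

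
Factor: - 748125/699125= - 855/799 = - 3^2 * 5^1*17^(  -  1 )*19^1 * 47^ (  -  1) 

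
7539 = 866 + 6673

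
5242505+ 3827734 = 9070239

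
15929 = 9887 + 6042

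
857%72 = 65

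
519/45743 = 519/45743 = 0.01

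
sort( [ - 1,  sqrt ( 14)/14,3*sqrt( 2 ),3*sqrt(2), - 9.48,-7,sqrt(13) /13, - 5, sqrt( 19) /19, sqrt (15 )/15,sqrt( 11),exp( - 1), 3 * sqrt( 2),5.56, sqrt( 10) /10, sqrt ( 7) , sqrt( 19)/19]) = [ - 9.48, - 7, - 5, - 1,sqrt( 19)/19 , sqrt( 19)/19, sqrt(15)/15, sqrt (14)/14, sqrt(13)/13,sqrt( 10)/10,exp( - 1), sqrt( 7 ),  sqrt (11),3*sqrt( 2), 3 * sqrt (2 ), 3 * sqrt(2), 5.56]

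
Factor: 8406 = 2^1*3^2 * 467^1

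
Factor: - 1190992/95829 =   -  2^4*3^( - 1)*11^1 * 17^( - 1 )*67^1*101^1*1879^( - 1)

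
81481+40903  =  122384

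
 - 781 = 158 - 939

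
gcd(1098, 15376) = 2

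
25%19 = 6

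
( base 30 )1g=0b101110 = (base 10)46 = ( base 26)1k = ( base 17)2C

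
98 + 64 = 162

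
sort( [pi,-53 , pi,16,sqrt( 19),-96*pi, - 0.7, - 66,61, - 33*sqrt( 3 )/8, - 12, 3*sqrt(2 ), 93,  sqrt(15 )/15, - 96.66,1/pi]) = [ - 96*pi, -96.66, - 66, -53, - 12,-33*sqrt(3) /8, - 0.7,sqrt( 15)/15,  1/pi, pi,pi,  3*sqrt( 2 ) , sqrt( 19), 16,61,93]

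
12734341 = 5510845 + 7223496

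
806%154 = 36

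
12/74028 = 1/6169=0.00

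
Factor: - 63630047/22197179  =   - 13^1*37^1*337^(- 1) * 65867^(  -  1)*132287^1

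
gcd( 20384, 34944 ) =2912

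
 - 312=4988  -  5300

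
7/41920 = 7/41920=0.00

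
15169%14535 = 634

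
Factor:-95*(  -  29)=5^1*19^1*29^1 = 2755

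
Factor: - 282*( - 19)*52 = 278616= 2^3*3^1* 13^1 * 19^1*47^1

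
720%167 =52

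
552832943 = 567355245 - 14522302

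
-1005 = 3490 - 4495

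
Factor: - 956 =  - 2^2*239^1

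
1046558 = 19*55082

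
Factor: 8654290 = 2^1*5^1*137^1 * 6317^1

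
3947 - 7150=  - 3203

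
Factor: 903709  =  903709^1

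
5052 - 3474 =1578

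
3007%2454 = 553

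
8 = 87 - 79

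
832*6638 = 5522816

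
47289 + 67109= 114398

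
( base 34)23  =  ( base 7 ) 131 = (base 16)47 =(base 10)71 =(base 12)5b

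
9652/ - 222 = - 4826/111 = - 43.48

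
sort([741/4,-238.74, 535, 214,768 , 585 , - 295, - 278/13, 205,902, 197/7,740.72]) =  [  -  295,-238.74, - 278/13, 197/7, 741/4, 205,  214, 535  ,  585, 740.72, 768, 902] 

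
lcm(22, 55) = 110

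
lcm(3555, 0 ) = 0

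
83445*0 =0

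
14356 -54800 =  - 40444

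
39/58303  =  39/58303 = 0.00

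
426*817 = 348042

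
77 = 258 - 181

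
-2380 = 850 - 3230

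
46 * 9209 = 423614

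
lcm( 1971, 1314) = 3942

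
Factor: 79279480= 2^3*5^1*7^1*59^1*4799^1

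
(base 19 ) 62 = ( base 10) 116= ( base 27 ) 48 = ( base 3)11022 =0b1110100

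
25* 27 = 675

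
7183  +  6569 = 13752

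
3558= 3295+263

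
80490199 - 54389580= 26100619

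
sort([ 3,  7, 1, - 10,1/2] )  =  [ - 10, 1/2, 1, 3 , 7] 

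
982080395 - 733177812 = 248902583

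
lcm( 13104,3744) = 26208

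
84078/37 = 2272 + 14/37 = 2272.38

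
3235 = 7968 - 4733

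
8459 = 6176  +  2283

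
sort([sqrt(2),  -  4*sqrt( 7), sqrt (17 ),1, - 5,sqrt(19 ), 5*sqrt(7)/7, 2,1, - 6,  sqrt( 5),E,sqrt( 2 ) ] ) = [ - 4*sqrt ( 7), - 6,-5,1,1, sqrt( 2 ),sqrt( 2 ),5 *sqrt( 7)/7,2,sqrt(5),E,  sqrt (17),sqrt (19 )] 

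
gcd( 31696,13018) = 566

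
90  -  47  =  43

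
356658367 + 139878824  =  496537191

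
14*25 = 350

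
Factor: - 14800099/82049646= - 2^( - 1)*3^( - 1 )* 7^( - 1) * 37^( - 2)*67^1 * 1427^( - 1)*220897^1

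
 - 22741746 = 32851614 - 55593360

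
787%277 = 233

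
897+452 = 1349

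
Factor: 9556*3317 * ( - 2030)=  - 64345421560 = - 2^3*5^1*7^1*29^1*31^1*107^1* 2389^1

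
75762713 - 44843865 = 30918848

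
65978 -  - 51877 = 117855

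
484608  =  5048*96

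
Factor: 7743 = 3^1*29^1* 89^1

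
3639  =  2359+1280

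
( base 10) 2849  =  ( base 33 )2KB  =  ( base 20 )729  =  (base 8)5441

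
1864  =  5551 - 3687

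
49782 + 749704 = 799486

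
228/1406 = 6/37=0.16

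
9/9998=9/9998 = 0.00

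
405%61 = 39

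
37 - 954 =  - 917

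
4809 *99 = 476091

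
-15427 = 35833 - 51260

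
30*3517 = 105510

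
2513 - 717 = 1796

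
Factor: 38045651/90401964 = 2^ ( - 2)*3^(  -  1 )*7^1*29^1*1583^( - 1 )*4759^( - 1)*187417^1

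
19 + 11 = 30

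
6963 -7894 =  - 931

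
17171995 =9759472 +7412523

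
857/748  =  1+109/748 = 1.15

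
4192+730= 4922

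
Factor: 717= 3^1 *239^1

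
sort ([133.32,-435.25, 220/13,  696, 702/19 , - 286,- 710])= [ - 710 , - 435.25 ,-286,  220/13,702/19,133.32,  696 ]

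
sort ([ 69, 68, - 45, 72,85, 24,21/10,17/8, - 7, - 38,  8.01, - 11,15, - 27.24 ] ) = [- 45, - 38, - 27.24 ,-11, - 7,21/10, 17/8,8.01,15, 24,68, 69,72,85]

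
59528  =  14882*4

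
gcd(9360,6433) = 1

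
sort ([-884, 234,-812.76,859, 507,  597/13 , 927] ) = [  -  884 ,-812.76,  597/13 , 234, 507 , 859, 927 ]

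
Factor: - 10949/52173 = -3^(-2) * 11^( - 1)*17^(- 1)*31^( - 1)*10949^1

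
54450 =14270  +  40180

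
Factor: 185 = 5^1*37^1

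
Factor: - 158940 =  - 2^2*3^2*5^1*883^1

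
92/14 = 6+4/7 = 6.57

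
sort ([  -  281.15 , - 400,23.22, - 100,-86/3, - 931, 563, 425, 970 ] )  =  [-931,-400, - 281.15,-100,  -  86/3, 23.22, 425,  563, 970 ]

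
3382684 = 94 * 35986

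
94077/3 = 31359  =  31359.00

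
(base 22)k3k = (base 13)45a3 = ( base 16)2626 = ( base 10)9766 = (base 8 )23046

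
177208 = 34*5212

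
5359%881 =73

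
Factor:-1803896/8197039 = -2^3*23^( - 1 )*443^1*509^1*593^( - 1 )*601^( - 1)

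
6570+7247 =13817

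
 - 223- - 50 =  - 173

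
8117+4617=12734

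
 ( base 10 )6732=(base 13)30AB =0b1101001001100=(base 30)7ec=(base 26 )9oo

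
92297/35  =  92297/35   =  2637.06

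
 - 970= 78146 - 79116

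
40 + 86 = 126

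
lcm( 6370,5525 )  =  541450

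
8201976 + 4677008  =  12878984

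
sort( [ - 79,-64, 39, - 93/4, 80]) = [ - 79, - 64, - 93/4, 39, 80 ] 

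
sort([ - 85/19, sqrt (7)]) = [ - 85/19,sqrt( 7 ) ]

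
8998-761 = 8237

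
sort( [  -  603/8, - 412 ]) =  [ - 412, - 603/8]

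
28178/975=28 + 878/975= 28.90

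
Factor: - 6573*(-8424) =55370952=2^3*3^5*7^1 *13^1*313^1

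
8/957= 8/957= 0.01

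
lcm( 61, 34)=2074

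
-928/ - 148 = 6+ 10/37 = 6.27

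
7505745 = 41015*183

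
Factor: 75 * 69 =5175 = 3^2*5^2*23^1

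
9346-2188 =7158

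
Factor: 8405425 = 5^2 * 7^1*43^1*1117^1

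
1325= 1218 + 107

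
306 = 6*51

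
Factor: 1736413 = 7^2*35437^1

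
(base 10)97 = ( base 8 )141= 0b1100001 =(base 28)3D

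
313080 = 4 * 78270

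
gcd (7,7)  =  7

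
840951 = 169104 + 671847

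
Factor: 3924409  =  3924409^1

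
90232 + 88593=178825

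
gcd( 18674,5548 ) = 2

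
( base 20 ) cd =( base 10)253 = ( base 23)B0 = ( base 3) 100101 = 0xFD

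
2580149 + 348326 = 2928475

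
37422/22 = 1701 = 1701.00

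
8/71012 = 2/17753 = 0.00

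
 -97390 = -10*9739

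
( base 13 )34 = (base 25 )1I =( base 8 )53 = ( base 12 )37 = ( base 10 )43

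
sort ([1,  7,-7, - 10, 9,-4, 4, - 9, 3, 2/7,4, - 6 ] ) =[ - 10, - 9, - 7,  -  6, - 4,2/7, 1,3,4,4,7,9]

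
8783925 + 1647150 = 10431075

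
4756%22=4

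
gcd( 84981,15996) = 3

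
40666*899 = 36558734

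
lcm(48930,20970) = 146790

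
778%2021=778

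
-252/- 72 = 7/2 = 3.50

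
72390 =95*762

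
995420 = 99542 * 10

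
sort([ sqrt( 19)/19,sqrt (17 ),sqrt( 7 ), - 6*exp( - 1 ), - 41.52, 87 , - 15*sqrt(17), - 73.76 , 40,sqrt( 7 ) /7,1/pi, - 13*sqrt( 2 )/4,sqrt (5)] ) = [ - 73.76, - 15 * sqrt( 17 ), - 41.52,-13*sqrt( 2) /4 , - 6* exp( - 1), sqrt(19)/19 , 1/pi,sqrt( 7 )/7, sqrt( 5 ),sqrt ( 7),sqrt ( 17), 40,87]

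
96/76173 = 32/25391= 0.00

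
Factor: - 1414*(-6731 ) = 9517634 = 2^1*7^1*53^1*101^1*127^1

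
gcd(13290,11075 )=2215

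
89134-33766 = 55368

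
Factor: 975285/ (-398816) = -2^( - 5 )*3^2* 5^1*11^ (  -  2 ) * 103^ (- 1)*21673^1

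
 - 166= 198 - 364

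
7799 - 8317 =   -  518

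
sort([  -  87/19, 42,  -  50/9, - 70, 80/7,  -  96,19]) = [ - 96  ,-70, - 50/9,-87/19,  80/7,19,42 ]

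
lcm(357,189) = 3213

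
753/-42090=  -  1 +13779/14030 =-  0.02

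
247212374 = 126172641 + 121039733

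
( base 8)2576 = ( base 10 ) 1406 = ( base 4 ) 111332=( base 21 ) 33k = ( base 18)462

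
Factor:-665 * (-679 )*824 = 372064840 = 2^3  *5^1 * 7^2*19^1 * 97^1*103^1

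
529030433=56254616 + 472775817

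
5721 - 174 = 5547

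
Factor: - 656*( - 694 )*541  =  246297824 = 2^5 * 41^1*347^1*541^1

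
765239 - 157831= 607408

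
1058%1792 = 1058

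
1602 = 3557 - 1955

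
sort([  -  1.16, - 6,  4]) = [  -  6, - 1.16,4 ]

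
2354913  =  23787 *99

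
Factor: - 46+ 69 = 23 = 23^1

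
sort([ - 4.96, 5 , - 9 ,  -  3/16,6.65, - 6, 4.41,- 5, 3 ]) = [ -9, - 6, -5,  -  4.96,-3/16,  3,4.41,5, 6.65]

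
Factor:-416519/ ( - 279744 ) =2^( - 6)  *  3^( - 1 )*31^( - 1)* 41^1*47^( - 1) * 10159^1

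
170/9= 18 + 8/9 = 18.89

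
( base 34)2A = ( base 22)3c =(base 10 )78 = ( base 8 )116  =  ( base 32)2e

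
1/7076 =1/7076 = 0.00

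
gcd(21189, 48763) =1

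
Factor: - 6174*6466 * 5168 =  - 2^6*3^2*7^3*17^1*19^1*53^1*61^1 = - 206312162112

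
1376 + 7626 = 9002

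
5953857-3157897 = 2795960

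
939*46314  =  43488846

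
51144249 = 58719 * 871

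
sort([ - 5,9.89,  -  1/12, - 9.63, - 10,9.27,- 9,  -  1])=[  -  10,- 9.63, - 9,-5,  -  1,-1/12, 9.27, 9.89]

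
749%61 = 17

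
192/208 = 12/13= 0.92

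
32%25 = 7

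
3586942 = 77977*46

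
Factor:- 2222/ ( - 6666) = 1/3 = 3^ ( -1)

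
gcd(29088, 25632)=288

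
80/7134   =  40/3567  =  0.01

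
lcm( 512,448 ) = 3584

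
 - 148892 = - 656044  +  507152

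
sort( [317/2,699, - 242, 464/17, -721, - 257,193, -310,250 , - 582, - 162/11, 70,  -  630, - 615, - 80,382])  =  [ - 721, - 630, - 615, - 582, - 310 , - 257,-242, - 80, - 162/11 , 464/17 , 70,  317/2  ,  193, 250, 382,699] 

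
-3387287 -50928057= -54315344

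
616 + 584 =1200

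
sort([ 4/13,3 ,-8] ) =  [-8,4/13,3]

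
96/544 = 3/17 = 0.18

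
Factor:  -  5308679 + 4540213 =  - 768466 = - 2^1*173^1*2221^1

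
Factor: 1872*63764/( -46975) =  - 2^6*3^2*5^( - 2 )*13^1*19^1*839^1*1879^( - 1) =- 119366208/46975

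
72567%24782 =23003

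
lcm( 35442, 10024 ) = 992376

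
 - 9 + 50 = 41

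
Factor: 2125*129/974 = 274125/974 = 2^(  -  1 )*3^1*5^3*17^1 * 43^1*487^(-1)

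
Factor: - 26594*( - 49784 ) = 1323955696= 2^4*7^2*127^1* 13297^1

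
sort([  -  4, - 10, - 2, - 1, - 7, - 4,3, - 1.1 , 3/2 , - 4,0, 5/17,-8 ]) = [-10, - 8, - 7,-4, - 4,  -  4 , - 2,- 1.1, - 1,0,5/17, 3/2,3]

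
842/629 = 1 + 213/629 = 1.34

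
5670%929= 96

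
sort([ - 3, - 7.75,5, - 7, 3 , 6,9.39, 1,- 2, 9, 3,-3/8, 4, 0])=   [ - 7.75, -7, - 3,-2,-3/8,0, 1,  3,3, 4, 5,6, 9, 9.39] 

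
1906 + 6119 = 8025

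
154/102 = 77/51 = 1.51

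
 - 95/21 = -5 + 10/21  =  -4.52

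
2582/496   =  1291/248= 5.21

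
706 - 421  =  285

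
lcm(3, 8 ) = 24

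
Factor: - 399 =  - 3^1*7^1*19^1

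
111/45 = 2 + 7/15 = 2.47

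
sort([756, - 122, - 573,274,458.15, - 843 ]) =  [- 843, - 573 ,-122,  274, 458.15, 756]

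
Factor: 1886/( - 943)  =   - 2^1 = - 2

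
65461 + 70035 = 135496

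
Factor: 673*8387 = 673^1*8387^1 =5644451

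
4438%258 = 52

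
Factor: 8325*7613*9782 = 619965796950 = 2^1*3^2*5^2 * 23^1 * 37^1*67^1 * 73^1 * 331^1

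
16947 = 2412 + 14535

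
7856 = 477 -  - 7379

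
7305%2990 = 1325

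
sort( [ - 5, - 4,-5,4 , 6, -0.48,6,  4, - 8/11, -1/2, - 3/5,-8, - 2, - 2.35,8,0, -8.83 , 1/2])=[-8.83,  -  8, - 5, - 5, - 4, - 2.35, - 2,-8/11, - 3/5, - 1/2,  -  0.48,0,1/2, 4 , 4,6, 6, 8 ] 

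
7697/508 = 7697/508  =  15.15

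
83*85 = 7055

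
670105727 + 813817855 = 1483923582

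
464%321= 143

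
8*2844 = 22752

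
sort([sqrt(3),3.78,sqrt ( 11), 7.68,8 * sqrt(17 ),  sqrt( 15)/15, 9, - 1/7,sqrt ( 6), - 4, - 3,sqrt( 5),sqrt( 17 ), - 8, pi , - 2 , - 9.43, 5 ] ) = [ - 9.43, - 8, - 4, - 3 , - 2, - 1/7,sqrt( 15 )/15,sqrt(3 ),sqrt(5 ),sqrt( 6),  pi, sqrt(11),  3.78, sqrt( 17), 5,  7.68,9,  8*sqrt( 17 )] 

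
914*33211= 30354854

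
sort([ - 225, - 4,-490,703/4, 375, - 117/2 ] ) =[-490,  -  225, - 117/2, - 4,  703/4 , 375]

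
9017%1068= 473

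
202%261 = 202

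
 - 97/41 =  - 3 + 26/41 = - 2.37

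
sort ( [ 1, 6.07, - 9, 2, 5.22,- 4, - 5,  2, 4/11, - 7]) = [ - 9, - 7, - 5, - 4, 4/11 , 1,2,2,5.22,6.07]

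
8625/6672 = 1+ 651/2224 = 1.29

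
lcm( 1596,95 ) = 7980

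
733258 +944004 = 1677262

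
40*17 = 680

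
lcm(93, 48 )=1488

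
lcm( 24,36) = 72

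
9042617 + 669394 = 9712011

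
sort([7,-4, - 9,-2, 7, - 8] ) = [ - 9,-8, - 4, - 2,  7,7]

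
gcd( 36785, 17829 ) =7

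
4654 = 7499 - 2845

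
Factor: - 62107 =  -173^1*359^1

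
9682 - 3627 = 6055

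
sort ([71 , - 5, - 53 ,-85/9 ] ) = [ - 53,  -  85/9, - 5,71]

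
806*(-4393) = - 3540758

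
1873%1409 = 464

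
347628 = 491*708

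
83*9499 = 788417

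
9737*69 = 671853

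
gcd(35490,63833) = 7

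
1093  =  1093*1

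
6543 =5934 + 609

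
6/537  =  2/179 = 0.01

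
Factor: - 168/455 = -2^3*3^1*5^( -1) *13^(  -  1) = - 24/65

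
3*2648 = 7944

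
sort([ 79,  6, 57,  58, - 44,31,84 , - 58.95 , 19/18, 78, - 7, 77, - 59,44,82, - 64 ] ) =[ - 64 , - 59,-58.95,-44, - 7,19/18,6, 31 , 44,57 , 58, 77,78,79 , 82,84 ]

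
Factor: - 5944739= - 19^1*29^1*10789^1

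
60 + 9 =69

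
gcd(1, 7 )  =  1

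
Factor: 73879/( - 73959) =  - 3^(-1 )*13^1*89^( - 1)*277^(-1 )*5683^1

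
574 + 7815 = 8389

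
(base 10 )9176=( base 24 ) fm8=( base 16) 23D8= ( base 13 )423b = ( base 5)243201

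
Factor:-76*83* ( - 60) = 2^4*3^1*5^1*19^1*83^1 =378480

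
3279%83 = 42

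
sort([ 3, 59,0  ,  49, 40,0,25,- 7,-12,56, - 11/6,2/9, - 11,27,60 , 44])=[ - 12, - 11, - 7,-11/6, 0,0, 2/9,3,25,27,40,44, 49,56,59, 60]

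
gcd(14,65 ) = 1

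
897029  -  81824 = 815205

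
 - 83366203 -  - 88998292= 5632089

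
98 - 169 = - 71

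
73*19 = 1387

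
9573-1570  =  8003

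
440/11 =40 = 40.00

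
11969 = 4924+7045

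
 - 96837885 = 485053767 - 581891652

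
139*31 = 4309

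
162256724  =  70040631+92216093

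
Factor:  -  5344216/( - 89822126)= 2672108/44911063=2^2*197^1*409^(-1) * 3391^1*109807^( - 1 ) 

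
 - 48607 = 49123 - 97730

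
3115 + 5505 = 8620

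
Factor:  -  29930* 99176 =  -2^4*5^1 * 7^2*11^1 * 23^1*41^1 * 73^1 =-2968337680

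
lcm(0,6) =0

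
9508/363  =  26 + 70/363 = 26.19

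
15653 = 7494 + 8159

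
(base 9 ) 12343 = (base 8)20155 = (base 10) 8301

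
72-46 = 26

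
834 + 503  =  1337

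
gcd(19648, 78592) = 19648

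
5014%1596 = 226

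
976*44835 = 43758960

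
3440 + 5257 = 8697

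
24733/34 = 727 + 15/34= 727.44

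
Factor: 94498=2^1 *37^1 * 1277^1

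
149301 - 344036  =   - 194735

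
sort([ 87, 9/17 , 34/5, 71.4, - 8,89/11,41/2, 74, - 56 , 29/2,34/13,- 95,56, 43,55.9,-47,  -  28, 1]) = [-95, - 56, - 47, - 28, - 8 , 9/17, 1, 34/13,  34/5, 89/11, 29/2, 41/2 , 43 , 55.9,56, 71.4,  74, 87]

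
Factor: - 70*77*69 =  - 371910=- 2^1*3^1*5^1 * 7^2*11^1 * 23^1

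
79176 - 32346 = 46830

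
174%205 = 174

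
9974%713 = 705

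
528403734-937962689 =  - 409558955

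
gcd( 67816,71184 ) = 8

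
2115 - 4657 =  - 2542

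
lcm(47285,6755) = 47285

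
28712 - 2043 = 26669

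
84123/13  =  6471 =6471.00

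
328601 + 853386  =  1181987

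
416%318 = 98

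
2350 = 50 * 47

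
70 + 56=126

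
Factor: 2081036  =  2^2*223^1*2333^1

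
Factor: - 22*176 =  - 2^5*11^2 = - 3872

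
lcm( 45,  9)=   45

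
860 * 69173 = 59488780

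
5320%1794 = 1732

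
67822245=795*85311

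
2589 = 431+2158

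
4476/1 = 4476 = 4476.00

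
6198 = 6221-23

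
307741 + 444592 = 752333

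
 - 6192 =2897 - 9089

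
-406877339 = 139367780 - 546245119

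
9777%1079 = 66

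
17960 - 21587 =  - 3627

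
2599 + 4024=6623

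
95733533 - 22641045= 73092488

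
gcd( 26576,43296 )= 176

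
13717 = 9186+4531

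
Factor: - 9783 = - 3^2 * 1087^1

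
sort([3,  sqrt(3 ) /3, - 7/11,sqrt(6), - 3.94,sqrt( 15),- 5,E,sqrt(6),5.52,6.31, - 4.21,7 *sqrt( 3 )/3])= [ - 5, - 4.21, - 3.94, - 7/11, sqrt ( 3)/3,sqrt(6),sqrt ( 6 ), E, 3, sqrt( 15 ), 7*sqrt(3)/3, 5.52,6.31]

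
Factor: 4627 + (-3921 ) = 2^1*353^1 = 706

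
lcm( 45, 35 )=315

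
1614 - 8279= - 6665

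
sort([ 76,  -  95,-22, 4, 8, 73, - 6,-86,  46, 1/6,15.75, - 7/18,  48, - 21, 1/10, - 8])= [ - 95 , - 86, - 22 ,-21, - 8, - 6, - 7/18, 1/10, 1/6,4, 8 , 15.75,46,48 , 73, 76]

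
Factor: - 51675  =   -3^1 * 5^2  *  13^1 * 53^1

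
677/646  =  1 + 31/646 = 1.05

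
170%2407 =170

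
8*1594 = 12752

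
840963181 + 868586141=1709549322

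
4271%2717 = 1554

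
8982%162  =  72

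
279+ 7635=7914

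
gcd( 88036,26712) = 4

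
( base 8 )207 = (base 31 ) 4b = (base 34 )3x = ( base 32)47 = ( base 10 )135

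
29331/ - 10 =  - 29331/10 = - 2933.10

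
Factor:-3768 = -2^3*3^1 * 157^1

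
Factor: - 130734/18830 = -243/35 = -3^5*5^(-1)*7^( - 1) 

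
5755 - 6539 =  - 784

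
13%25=13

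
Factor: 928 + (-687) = 241 = 241^1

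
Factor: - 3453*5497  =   - 3^1*23^1*239^1 * 1151^1 = -18981141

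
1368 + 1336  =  2704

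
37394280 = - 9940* ( - 3762)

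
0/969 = 0 =0.00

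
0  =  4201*0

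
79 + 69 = 148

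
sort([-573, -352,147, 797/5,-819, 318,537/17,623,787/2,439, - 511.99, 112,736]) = [-819,-573, -511.99,-352, 537/17,112,147,797/5 , 318, 787/2,439, 623,736]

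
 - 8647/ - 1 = 8647 +0/1 = 8647.00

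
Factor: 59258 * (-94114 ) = - 5577007412 = - 2^2*29629^1*47057^1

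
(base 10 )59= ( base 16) 3B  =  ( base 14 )43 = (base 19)32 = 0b111011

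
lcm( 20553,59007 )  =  1829217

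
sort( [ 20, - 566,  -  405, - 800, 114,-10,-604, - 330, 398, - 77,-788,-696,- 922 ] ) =[ - 922, - 800, - 788, - 696, - 604, - 566, - 405,-330 ,-77, - 10, 20, 114,398] 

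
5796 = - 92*( - 63)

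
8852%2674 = 830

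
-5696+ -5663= - 11359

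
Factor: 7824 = 2^4*3^1*163^1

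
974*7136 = 6950464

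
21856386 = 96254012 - 74397626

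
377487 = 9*41943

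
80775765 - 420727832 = - 339952067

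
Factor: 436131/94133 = 3^3*13^( - 2)*29^1 = 783/169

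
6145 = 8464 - 2319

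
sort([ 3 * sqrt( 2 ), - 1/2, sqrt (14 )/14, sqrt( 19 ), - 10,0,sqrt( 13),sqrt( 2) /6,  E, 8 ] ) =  [ - 10, - 1/2, 0,  sqrt(2 ) /6, sqrt( 14 )/14, E,sqrt(13 ),  3*sqrt( 2 ),sqrt( 19 ), 8 ] 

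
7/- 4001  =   - 1 + 3994/4001  =  - 0.00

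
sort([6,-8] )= [ - 8, 6]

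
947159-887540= 59619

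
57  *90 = 5130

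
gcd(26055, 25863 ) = 3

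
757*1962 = 1485234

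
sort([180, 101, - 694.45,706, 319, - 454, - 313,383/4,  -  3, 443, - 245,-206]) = [-694.45, - 454, - 313,-245, - 206, - 3, 383/4,101,  180, 319, 443, 706]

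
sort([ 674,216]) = [ 216, 674 ] 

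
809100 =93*8700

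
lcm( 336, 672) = 672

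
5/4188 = 5/4188 = 0.00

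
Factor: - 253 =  - 11^1* 23^1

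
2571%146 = 89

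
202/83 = 202/83 = 2.43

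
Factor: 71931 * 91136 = 6555503616 = 2^10*3^1*89^1*23977^1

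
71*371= 26341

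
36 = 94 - 58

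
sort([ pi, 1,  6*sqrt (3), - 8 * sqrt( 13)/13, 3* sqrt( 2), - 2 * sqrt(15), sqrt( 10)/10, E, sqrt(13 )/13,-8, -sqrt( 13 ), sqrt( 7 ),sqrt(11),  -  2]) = [ - 8, - 2*sqrt( 15), - sqrt( 13) ,-8*sqrt( 13 )/13, - 2,sqrt(13)/13, sqrt(10)/10, 1, sqrt (7) , E , pi, sqrt( 11 ), 3 * sqrt ( 2), 6*sqrt (3 )] 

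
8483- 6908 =1575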